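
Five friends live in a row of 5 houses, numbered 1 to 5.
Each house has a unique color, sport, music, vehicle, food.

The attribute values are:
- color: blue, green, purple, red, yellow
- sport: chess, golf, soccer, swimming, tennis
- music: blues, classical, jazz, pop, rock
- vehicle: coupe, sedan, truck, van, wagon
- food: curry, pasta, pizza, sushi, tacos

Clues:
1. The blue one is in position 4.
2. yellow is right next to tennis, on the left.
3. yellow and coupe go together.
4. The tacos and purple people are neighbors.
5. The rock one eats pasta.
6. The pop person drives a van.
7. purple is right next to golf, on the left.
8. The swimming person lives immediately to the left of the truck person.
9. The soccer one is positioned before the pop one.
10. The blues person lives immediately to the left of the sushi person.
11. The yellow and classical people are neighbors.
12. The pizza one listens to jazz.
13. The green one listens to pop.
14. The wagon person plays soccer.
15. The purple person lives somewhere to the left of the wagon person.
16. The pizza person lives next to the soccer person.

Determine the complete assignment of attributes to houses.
Solution:

House | Color | Sport | Music | Vehicle | Food
----------------------------------------------
  1   | yellow | swimming | blues | coupe | tacos
  2   | purple | tennis | classical | truck | sushi
  3   | red | golf | jazz | sedan | pizza
  4   | blue | soccer | rock | wagon | pasta
  5   | green | chess | pop | van | curry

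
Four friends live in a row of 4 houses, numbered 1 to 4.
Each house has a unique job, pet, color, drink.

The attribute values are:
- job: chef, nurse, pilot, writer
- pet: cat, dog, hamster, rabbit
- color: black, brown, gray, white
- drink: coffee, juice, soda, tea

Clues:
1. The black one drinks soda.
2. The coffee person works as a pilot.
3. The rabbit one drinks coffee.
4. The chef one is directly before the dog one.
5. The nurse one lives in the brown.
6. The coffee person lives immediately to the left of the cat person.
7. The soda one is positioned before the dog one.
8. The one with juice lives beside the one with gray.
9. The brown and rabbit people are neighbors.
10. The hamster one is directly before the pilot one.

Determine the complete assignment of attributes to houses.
Solution:

House | Job | Pet | Color | Drink
---------------------------------
  1   | nurse | hamster | brown | juice
  2   | pilot | rabbit | gray | coffee
  3   | chef | cat | black | soda
  4   | writer | dog | white | tea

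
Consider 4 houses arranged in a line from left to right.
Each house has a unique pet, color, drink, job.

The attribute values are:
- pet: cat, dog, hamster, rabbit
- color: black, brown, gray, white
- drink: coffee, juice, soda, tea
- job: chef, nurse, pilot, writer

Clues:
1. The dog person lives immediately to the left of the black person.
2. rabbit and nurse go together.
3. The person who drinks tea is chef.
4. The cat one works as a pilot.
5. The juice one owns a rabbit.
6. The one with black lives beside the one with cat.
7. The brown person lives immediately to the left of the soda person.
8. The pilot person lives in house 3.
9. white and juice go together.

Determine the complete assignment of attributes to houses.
Solution:

House | Pet | Color | Drink | Job
---------------------------------
  1   | dog | brown | tea | chef
  2   | hamster | black | soda | writer
  3   | cat | gray | coffee | pilot
  4   | rabbit | white | juice | nurse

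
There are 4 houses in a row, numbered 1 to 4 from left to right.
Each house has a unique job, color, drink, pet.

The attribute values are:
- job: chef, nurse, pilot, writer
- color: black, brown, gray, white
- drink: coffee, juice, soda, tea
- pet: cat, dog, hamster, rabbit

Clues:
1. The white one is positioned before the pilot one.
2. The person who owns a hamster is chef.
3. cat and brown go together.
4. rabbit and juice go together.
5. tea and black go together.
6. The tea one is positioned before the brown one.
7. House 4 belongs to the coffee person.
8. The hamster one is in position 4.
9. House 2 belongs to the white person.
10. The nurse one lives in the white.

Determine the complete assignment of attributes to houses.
Solution:

House | Job | Color | Drink | Pet
---------------------------------
  1   | writer | black | tea | dog
  2   | nurse | white | juice | rabbit
  3   | pilot | brown | soda | cat
  4   | chef | gray | coffee | hamster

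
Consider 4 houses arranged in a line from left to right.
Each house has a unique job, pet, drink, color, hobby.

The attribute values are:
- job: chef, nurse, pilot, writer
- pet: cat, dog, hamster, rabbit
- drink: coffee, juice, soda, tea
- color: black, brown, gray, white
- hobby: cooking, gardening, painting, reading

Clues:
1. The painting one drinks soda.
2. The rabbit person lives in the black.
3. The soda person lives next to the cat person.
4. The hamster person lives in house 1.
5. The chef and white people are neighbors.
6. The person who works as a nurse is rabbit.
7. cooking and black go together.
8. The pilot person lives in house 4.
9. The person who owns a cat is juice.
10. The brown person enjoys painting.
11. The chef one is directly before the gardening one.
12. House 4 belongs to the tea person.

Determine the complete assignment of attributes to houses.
Solution:

House | Job | Pet | Drink | Color | Hobby
-----------------------------------------
  1   | chef | hamster | soda | brown | painting
  2   | writer | cat | juice | white | gardening
  3   | nurse | rabbit | coffee | black | cooking
  4   | pilot | dog | tea | gray | reading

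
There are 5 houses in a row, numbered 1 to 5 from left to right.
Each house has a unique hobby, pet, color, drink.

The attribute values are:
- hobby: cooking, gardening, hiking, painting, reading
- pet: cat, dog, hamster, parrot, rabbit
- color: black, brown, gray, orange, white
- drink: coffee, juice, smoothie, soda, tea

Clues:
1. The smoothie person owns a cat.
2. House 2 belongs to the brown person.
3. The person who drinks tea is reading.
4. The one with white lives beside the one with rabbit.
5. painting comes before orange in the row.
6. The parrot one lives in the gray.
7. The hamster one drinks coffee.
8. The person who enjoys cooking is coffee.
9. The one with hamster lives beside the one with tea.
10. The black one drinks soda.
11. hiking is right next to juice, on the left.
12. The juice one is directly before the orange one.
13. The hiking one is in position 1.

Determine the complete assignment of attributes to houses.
Solution:

House | Hobby | Pet | Color | Drink
-----------------------------------
  1   | hiking | cat | white | smoothie
  2   | painting | rabbit | brown | juice
  3   | cooking | hamster | orange | coffee
  4   | reading | parrot | gray | tea
  5   | gardening | dog | black | soda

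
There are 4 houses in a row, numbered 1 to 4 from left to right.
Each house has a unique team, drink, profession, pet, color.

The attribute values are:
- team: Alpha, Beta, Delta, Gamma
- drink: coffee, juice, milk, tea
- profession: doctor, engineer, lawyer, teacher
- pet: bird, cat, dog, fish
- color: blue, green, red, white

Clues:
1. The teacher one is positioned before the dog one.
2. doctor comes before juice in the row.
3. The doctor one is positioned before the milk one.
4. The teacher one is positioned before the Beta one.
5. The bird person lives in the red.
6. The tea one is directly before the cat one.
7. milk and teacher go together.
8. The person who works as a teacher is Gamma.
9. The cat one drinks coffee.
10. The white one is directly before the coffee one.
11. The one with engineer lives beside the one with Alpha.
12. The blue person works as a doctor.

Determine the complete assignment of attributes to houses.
Solution:

House | Team | Drink | Profession | Pet | Color
-----------------------------------------------
  1   | Delta | tea | engineer | fish | white
  2   | Alpha | coffee | doctor | cat | blue
  3   | Gamma | milk | teacher | bird | red
  4   | Beta | juice | lawyer | dog | green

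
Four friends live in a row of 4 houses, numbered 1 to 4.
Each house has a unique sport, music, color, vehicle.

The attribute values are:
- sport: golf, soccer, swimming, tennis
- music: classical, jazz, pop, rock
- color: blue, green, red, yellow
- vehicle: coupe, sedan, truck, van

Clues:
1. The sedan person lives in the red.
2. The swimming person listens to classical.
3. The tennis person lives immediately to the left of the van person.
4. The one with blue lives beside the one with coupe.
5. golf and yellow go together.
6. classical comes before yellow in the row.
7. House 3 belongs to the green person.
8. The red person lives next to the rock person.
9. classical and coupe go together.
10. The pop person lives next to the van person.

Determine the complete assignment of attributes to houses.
Solution:

House | Sport | Music | Color | Vehicle
---------------------------------------
  1   | tennis | pop | red | sedan
  2   | soccer | rock | blue | van
  3   | swimming | classical | green | coupe
  4   | golf | jazz | yellow | truck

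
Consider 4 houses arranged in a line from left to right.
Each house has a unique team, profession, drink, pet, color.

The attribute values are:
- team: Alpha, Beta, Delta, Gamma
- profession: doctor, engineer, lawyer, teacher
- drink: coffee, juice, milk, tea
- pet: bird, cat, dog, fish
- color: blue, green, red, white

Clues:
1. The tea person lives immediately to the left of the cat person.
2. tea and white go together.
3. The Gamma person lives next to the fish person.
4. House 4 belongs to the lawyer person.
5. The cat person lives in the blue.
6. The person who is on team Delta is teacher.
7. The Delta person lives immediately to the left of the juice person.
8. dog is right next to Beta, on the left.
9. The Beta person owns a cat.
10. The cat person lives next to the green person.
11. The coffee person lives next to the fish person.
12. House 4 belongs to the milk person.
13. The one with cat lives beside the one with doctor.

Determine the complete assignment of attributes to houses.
Solution:

House | Team | Profession | Drink | Pet | Color
-----------------------------------------------
  1   | Delta | teacher | tea | dog | white
  2   | Beta | engineer | juice | cat | blue
  3   | Gamma | doctor | coffee | bird | green
  4   | Alpha | lawyer | milk | fish | red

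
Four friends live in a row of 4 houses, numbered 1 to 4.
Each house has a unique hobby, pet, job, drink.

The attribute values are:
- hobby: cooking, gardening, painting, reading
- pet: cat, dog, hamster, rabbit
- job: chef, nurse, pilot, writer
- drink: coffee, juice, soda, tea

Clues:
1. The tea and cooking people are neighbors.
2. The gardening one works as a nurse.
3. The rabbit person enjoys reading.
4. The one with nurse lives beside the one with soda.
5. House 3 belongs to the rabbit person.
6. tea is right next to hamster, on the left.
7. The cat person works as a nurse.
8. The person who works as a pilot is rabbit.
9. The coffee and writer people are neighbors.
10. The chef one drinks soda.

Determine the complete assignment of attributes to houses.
Solution:

House | Hobby | Pet | Job | Drink
---------------------------------
  1   | gardening | cat | nurse | tea
  2   | cooking | hamster | chef | soda
  3   | reading | rabbit | pilot | coffee
  4   | painting | dog | writer | juice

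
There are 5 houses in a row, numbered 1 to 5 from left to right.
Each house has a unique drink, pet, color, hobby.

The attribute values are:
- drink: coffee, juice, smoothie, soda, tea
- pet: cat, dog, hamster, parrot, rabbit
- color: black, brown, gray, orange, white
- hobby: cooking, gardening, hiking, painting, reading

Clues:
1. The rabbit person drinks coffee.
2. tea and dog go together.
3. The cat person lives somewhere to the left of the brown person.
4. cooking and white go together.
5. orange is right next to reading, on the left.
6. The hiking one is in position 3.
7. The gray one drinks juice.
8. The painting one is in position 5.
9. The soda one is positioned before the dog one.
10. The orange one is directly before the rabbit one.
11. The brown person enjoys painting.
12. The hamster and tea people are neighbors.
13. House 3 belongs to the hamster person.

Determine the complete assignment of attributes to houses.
Solution:

House | Drink | Pet | Color | Hobby
-----------------------------------
  1   | soda | cat | orange | gardening
  2   | coffee | rabbit | black | reading
  3   | juice | hamster | gray | hiking
  4   | tea | dog | white | cooking
  5   | smoothie | parrot | brown | painting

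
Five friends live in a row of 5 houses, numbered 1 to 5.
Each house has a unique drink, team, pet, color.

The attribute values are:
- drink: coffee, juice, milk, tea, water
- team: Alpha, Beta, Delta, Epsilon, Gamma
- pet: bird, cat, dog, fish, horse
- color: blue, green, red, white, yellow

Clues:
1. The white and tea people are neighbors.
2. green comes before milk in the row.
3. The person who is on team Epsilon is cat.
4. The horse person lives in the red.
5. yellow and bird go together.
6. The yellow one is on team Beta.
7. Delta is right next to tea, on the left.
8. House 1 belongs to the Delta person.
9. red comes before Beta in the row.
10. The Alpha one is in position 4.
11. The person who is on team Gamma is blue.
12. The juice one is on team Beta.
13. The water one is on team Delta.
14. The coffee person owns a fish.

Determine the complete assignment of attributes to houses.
Solution:

House | Drink | Team | Pet | Color
----------------------------------
  1   | water | Delta | dog | white
  2   | tea | Epsilon | cat | green
  3   | coffee | Gamma | fish | blue
  4   | milk | Alpha | horse | red
  5   | juice | Beta | bird | yellow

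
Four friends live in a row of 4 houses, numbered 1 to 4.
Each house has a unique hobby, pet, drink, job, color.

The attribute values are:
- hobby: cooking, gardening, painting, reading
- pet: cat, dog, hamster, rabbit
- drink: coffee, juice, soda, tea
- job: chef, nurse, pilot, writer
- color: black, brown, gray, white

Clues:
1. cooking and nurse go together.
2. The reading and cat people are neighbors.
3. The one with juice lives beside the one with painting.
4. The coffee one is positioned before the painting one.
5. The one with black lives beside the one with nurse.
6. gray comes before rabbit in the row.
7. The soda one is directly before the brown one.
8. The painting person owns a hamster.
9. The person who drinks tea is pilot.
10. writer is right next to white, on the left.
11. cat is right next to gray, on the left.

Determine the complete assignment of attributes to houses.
Solution:

House | Hobby | Pet | Drink | Job | Color
-----------------------------------------
  1   | reading | dog | coffee | writer | black
  2   | cooking | cat | juice | nurse | white
  3   | painting | hamster | soda | chef | gray
  4   | gardening | rabbit | tea | pilot | brown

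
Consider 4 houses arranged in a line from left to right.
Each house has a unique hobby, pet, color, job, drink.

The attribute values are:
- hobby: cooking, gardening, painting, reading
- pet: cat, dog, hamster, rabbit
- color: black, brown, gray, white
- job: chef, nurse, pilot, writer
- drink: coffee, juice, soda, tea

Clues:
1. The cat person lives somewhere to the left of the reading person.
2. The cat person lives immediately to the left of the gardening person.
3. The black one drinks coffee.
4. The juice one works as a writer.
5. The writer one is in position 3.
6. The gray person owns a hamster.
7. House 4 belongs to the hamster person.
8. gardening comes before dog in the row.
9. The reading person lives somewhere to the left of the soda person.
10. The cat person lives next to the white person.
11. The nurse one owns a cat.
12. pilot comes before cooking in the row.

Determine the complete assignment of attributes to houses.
Solution:

House | Hobby | Pet | Color | Job | Drink
-----------------------------------------
  1   | painting | cat | black | nurse | coffee
  2   | gardening | rabbit | white | pilot | tea
  3   | reading | dog | brown | writer | juice
  4   | cooking | hamster | gray | chef | soda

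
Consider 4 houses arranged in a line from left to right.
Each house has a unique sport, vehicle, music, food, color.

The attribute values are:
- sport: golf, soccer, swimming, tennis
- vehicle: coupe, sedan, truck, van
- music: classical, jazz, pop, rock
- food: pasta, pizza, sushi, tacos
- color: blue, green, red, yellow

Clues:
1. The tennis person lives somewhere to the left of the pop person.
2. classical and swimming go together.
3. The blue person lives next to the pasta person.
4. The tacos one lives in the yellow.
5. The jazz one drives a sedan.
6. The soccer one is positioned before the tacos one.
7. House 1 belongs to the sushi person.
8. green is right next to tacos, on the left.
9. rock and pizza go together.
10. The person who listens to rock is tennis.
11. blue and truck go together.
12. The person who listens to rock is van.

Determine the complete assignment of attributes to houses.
Solution:

House | Sport | Vehicle | Music | Food | Color
----------------------------------------------
  1   | swimming | truck | classical | sushi | blue
  2   | soccer | sedan | jazz | pasta | red
  3   | tennis | van | rock | pizza | green
  4   | golf | coupe | pop | tacos | yellow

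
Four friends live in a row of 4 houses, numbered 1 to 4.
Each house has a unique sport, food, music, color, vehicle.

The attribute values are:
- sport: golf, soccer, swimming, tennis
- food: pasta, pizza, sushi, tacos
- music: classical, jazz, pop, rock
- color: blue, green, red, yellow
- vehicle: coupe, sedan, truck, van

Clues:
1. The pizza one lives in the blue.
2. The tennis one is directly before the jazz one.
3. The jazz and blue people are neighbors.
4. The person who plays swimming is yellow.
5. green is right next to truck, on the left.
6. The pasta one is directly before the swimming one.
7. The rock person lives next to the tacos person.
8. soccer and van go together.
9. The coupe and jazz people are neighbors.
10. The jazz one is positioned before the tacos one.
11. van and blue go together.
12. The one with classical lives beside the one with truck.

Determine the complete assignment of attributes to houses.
Solution:

House | Sport | Food | Music | Color | Vehicle
----------------------------------------------
  1   | tennis | pasta | classical | green | coupe
  2   | swimming | sushi | jazz | yellow | truck
  3   | soccer | pizza | rock | blue | van
  4   | golf | tacos | pop | red | sedan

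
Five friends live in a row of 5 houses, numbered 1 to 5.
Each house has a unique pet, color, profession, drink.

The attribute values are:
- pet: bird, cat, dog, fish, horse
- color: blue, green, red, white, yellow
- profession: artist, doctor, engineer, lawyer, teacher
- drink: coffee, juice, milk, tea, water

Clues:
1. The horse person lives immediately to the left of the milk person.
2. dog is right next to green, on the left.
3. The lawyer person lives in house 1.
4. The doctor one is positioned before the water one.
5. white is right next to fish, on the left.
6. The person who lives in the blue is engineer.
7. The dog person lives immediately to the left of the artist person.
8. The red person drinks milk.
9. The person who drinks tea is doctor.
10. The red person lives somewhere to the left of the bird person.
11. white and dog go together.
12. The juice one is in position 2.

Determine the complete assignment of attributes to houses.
Solution:

House | Pet | Color | Profession | Drink
----------------------------------------
  1   | dog | white | lawyer | coffee
  2   | fish | green | artist | juice
  3   | horse | yellow | doctor | tea
  4   | cat | red | teacher | milk
  5   | bird | blue | engineer | water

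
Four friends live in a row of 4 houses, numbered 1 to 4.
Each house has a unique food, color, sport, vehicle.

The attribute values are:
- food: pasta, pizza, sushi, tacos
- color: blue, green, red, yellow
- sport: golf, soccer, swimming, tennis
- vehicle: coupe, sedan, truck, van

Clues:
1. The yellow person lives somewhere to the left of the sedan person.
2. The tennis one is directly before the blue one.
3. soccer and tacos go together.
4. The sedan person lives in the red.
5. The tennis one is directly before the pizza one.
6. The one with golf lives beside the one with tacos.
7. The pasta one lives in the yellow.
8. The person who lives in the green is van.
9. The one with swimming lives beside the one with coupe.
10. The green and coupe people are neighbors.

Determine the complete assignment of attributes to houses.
Solution:

House | Food | Color | Sport | Vehicle
--------------------------------------
  1   | sushi | green | swimming | van
  2   | pasta | yellow | tennis | coupe
  3   | pizza | blue | golf | truck
  4   | tacos | red | soccer | sedan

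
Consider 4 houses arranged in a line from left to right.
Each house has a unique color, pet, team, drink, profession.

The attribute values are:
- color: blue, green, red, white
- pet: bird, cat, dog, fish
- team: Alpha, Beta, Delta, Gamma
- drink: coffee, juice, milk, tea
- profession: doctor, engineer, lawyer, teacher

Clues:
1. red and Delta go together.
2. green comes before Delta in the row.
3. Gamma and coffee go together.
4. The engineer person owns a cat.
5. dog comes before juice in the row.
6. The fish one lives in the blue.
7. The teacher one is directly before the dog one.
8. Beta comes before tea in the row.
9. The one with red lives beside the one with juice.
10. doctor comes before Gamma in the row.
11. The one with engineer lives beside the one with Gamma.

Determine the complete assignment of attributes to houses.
Solution:

House | Color | Pet | Team | Drink | Profession
-----------------------------------------------
  1   | green | bird | Beta | milk | teacher
  2   | red | dog | Delta | tea | doctor
  3   | white | cat | Alpha | juice | engineer
  4   | blue | fish | Gamma | coffee | lawyer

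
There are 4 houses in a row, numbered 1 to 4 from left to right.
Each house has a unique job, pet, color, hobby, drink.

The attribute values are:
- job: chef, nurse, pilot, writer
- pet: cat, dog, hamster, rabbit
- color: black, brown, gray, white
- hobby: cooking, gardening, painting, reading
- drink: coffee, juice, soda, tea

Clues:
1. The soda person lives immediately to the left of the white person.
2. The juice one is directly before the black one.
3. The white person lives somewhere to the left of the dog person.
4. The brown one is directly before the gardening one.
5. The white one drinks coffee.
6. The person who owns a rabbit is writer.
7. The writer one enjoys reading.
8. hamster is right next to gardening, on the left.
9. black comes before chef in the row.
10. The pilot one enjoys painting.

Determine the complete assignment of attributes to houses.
Solution:

House | Job | Pet | Color | Hobby | Drink
-----------------------------------------
  1   | pilot | hamster | brown | painting | juice
  2   | nurse | cat | black | gardening | soda
  3   | writer | rabbit | white | reading | coffee
  4   | chef | dog | gray | cooking | tea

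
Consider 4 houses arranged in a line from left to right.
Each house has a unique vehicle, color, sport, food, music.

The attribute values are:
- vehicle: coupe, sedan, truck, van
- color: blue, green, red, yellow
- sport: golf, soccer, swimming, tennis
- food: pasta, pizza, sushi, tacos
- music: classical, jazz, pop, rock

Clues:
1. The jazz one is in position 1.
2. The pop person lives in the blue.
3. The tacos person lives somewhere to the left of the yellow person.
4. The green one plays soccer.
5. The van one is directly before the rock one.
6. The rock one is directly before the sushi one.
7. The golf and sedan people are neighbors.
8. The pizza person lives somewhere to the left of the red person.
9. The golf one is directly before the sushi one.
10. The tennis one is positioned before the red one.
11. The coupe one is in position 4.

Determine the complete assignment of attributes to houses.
Solution:

House | Vehicle | Color | Sport | Food | Music
----------------------------------------------
  1   | van | green | soccer | tacos | jazz
  2   | truck | yellow | golf | pizza | rock
  3   | sedan | blue | tennis | sushi | pop
  4   | coupe | red | swimming | pasta | classical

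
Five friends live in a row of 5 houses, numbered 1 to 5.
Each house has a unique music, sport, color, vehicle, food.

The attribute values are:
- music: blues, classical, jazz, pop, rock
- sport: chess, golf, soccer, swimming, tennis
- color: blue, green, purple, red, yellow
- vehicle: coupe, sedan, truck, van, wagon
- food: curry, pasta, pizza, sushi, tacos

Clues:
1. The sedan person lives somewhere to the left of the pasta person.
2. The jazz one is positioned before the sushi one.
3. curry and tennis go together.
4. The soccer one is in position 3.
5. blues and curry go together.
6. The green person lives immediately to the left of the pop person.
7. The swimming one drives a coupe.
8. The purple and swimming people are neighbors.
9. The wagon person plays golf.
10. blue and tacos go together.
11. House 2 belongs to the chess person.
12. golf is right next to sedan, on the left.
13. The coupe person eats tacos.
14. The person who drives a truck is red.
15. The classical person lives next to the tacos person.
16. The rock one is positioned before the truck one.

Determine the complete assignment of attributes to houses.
Solution:

House | Music | Sport | Color | Vehicle | Food
----------------------------------------------
  1   | jazz | golf | green | wagon | pizza
  2   | pop | chess | yellow | sedan | sushi
  3   | classical | soccer | purple | van | pasta
  4   | rock | swimming | blue | coupe | tacos
  5   | blues | tennis | red | truck | curry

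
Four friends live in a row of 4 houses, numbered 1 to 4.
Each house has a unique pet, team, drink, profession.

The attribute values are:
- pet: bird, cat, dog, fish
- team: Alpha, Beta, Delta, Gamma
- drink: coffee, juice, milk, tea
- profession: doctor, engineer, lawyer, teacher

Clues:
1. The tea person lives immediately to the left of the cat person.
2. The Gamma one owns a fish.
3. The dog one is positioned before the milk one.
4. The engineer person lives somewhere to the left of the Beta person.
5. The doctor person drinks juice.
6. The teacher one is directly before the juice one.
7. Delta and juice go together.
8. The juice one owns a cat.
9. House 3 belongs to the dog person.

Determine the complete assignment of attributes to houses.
Solution:

House | Pet | Team | Drink | Profession
---------------------------------------
  1   | fish | Gamma | tea | teacher
  2   | cat | Delta | juice | doctor
  3   | dog | Alpha | coffee | engineer
  4   | bird | Beta | milk | lawyer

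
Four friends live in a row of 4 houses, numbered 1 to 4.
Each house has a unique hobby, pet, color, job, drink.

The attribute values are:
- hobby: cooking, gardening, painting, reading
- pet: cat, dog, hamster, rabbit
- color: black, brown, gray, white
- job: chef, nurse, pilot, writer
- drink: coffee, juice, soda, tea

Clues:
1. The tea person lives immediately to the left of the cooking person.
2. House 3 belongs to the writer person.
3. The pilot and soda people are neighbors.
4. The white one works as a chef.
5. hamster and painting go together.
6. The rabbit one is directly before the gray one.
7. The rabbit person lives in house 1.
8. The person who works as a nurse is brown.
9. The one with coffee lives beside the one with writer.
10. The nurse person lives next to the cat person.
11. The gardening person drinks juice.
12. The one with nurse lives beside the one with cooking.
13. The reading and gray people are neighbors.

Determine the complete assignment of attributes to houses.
Solution:

House | Hobby | Pet | Color | Job | Drink
-----------------------------------------
  1   | reading | rabbit | brown | nurse | tea
  2   | cooking | cat | gray | pilot | coffee
  3   | painting | hamster | black | writer | soda
  4   | gardening | dog | white | chef | juice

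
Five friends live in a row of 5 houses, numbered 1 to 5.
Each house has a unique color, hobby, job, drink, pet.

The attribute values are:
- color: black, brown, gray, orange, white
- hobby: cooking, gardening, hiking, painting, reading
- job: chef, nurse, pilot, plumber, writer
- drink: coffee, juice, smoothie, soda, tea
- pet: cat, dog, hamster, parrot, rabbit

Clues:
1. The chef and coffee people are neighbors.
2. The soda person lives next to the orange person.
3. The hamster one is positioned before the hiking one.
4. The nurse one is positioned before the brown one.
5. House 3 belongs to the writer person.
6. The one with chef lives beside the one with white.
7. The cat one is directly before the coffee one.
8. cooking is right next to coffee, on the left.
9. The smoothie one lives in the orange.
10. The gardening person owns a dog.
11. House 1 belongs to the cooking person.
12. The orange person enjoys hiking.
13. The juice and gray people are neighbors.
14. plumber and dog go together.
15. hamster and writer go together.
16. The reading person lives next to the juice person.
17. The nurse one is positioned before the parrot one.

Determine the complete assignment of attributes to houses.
Solution:

House | Color | Hobby | Job | Drink | Pet
-----------------------------------------
  1   | black | cooking | chef | tea | cat
  2   | white | reading | nurse | coffee | rabbit
  3   | brown | painting | writer | juice | hamster
  4   | gray | gardening | plumber | soda | dog
  5   | orange | hiking | pilot | smoothie | parrot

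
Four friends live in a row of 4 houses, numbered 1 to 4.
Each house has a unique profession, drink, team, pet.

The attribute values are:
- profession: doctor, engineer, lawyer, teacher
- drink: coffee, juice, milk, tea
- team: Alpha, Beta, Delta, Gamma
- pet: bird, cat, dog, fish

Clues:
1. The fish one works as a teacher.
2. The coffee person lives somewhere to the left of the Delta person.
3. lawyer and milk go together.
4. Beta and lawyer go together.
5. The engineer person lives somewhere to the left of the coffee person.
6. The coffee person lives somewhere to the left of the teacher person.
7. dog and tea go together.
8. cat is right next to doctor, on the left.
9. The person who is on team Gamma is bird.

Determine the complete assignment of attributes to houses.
Solution:

House | Profession | Drink | Team | Pet
---------------------------------------
  1   | engineer | tea | Alpha | dog
  2   | lawyer | milk | Beta | cat
  3   | doctor | coffee | Gamma | bird
  4   | teacher | juice | Delta | fish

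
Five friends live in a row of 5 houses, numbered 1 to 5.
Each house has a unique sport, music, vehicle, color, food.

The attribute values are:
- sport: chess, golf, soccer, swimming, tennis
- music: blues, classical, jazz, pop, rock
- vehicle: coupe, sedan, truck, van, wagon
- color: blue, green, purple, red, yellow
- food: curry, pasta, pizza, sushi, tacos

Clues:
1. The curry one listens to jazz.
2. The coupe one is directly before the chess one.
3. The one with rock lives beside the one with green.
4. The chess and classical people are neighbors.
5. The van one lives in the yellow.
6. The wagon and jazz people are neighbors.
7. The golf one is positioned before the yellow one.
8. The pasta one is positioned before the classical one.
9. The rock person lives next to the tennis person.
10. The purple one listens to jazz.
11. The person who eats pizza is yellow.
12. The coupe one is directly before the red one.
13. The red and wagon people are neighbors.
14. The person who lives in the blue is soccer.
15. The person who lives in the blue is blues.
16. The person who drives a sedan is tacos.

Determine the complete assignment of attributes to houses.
Solution:

House | Sport | Music | Vehicle | Color | Food
----------------------------------------------
  1   | soccer | blues | coupe | blue | pasta
  2   | chess | rock | sedan | red | tacos
  3   | tennis | classical | wagon | green | sushi
  4   | golf | jazz | truck | purple | curry
  5   | swimming | pop | van | yellow | pizza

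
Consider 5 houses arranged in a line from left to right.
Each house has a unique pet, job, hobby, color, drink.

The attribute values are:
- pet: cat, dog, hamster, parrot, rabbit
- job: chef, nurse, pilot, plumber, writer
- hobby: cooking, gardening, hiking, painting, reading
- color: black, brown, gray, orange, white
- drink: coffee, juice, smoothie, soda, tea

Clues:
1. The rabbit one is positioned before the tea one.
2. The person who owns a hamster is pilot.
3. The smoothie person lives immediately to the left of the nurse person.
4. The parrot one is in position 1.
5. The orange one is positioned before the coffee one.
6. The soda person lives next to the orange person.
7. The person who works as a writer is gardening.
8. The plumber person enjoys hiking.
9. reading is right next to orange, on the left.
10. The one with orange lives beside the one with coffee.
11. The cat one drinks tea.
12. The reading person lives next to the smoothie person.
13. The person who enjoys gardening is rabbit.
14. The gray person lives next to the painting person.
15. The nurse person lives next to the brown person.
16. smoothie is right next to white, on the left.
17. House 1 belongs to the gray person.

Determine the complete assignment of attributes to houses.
Solution:

House | Pet | Job | Hobby | Color | Drink
-----------------------------------------
  1   | parrot | chef | reading | gray | soda
  2   | hamster | pilot | painting | orange | smoothie
  3   | dog | nurse | cooking | white | coffee
  4   | rabbit | writer | gardening | brown | juice
  5   | cat | plumber | hiking | black | tea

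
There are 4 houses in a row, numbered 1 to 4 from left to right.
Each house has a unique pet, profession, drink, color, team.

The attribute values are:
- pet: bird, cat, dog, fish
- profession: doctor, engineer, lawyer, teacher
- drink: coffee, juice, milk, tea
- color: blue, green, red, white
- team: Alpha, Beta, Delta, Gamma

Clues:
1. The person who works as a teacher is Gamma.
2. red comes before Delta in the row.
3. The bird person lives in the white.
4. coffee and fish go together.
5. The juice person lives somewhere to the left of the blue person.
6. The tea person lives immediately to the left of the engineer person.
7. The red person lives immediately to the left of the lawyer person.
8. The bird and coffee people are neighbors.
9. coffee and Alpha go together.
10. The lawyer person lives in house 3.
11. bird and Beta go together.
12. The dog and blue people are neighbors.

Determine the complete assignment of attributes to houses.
Solution:

House | Pet | Profession | Drink | Color | Team
-----------------------------------------------
  1   | bird | doctor | tea | white | Beta
  2   | fish | engineer | coffee | red | Alpha
  3   | dog | lawyer | juice | green | Delta
  4   | cat | teacher | milk | blue | Gamma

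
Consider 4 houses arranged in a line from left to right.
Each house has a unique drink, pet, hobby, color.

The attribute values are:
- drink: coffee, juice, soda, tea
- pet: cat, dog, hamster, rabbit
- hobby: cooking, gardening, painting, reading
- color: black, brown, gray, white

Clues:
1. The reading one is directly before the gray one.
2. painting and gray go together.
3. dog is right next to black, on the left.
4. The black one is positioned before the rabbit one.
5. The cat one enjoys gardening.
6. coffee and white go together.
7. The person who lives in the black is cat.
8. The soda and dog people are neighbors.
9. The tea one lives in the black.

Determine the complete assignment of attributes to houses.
Solution:

House | Drink | Pet | Hobby | Color
-----------------------------------
  1   | soda | hamster | reading | brown
  2   | juice | dog | painting | gray
  3   | tea | cat | gardening | black
  4   | coffee | rabbit | cooking | white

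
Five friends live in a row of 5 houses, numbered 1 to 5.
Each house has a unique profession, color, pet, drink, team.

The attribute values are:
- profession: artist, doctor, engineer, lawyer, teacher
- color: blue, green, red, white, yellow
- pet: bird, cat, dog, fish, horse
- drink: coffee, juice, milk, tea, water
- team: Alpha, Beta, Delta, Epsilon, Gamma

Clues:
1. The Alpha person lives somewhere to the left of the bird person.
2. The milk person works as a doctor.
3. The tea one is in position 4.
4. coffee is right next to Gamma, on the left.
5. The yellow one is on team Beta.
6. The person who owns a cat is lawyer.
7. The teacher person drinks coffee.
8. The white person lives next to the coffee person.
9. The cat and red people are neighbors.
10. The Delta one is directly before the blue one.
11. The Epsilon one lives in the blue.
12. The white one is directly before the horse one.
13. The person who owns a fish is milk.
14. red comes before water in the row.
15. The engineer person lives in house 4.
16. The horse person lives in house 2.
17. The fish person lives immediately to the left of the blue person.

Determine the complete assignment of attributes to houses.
Solution:

House | Profession | Color | Pet | Drink | Team
-----------------------------------------------
  1   | doctor | white | fish | milk | Delta
  2   | teacher | blue | horse | coffee | Epsilon
  3   | lawyer | green | cat | juice | Gamma
  4   | engineer | red | dog | tea | Alpha
  5   | artist | yellow | bird | water | Beta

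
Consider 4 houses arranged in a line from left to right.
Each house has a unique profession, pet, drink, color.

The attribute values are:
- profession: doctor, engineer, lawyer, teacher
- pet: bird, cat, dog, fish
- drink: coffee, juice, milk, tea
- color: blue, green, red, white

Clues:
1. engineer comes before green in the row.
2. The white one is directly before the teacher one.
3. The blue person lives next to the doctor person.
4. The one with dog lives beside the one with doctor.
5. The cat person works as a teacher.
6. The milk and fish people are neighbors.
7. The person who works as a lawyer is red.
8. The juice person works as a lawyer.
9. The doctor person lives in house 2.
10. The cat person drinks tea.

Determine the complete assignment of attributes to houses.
Solution:

House | Profession | Pet | Drink | Color
----------------------------------------
  1   | engineer | dog | milk | blue
  2   | doctor | fish | coffee | white
  3   | teacher | cat | tea | green
  4   | lawyer | bird | juice | red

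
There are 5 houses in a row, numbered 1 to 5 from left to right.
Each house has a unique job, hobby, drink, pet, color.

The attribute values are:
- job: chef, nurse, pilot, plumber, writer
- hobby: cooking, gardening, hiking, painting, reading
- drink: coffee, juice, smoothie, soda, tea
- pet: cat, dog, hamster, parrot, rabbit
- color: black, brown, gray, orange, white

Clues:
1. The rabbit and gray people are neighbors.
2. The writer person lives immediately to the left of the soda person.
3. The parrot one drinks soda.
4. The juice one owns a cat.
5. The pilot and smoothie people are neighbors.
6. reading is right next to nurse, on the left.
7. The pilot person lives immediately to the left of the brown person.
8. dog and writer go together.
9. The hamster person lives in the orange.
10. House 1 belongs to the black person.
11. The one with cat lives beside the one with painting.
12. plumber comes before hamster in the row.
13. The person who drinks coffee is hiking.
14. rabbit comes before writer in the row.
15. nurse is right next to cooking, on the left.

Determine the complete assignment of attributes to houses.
Solution:

House | Job | Hobby | Drink | Pet | Color
-----------------------------------------
  1   | pilot | reading | juice | cat | black
  2   | nurse | painting | smoothie | rabbit | brown
  3   | writer | cooking | tea | dog | gray
  4   | plumber | gardening | soda | parrot | white
  5   | chef | hiking | coffee | hamster | orange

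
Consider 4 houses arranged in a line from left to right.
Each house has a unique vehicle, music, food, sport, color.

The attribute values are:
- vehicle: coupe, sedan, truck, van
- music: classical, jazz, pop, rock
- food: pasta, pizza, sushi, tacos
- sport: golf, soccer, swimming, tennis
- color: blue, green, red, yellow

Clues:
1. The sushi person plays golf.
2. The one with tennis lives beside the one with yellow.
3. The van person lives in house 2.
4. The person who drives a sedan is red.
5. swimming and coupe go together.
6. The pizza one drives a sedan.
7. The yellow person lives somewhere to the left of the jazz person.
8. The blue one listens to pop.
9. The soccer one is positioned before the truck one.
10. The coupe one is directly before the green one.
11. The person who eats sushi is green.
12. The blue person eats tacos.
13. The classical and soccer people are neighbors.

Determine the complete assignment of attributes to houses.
Solution:

House | Vehicle | Music | Food | Sport | Color
----------------------------------------------
  1   | sedan | classical | pizza | tennis | red
  2   | van | rock | pasta | soccer | yellow
  3   | coupe | pop | tacos | swimming | blue
  4   | truck | jazz | sushi | golf | green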